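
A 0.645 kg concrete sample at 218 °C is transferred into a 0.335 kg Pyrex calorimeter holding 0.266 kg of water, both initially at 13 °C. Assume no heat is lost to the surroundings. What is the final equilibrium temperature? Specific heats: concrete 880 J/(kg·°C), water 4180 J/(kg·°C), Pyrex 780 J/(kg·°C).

T_f ≈ 73.0 °C

With ΣQ=0 the equilibrium temperature is the m·c-weighted mean:
T_f = (567.6*218 + 1111.9*13 + 261.3*13) / (567.6 + 1111.9 + 261.3)
    = 141588 / 1940.8 ≈ 72.95 °C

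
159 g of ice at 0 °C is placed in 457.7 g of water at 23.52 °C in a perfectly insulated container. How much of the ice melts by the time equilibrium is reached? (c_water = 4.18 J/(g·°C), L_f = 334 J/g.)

m_melted ≈ 135 g

Water can give up m c ΔT = 457.7·4.18·23.52 = 44998 J before reaching 0 °C.
To melt every bit of ice: 159·334 = 53106 J.
That's not enough to melt it all — equilibrium is at 0 °C with ice remaining.
m_melt = 44998 / L_f = 134.7 g.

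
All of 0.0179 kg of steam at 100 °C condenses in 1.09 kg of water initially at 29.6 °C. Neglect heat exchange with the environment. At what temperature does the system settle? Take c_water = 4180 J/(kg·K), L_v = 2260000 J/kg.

Setting the total heat transfer to zero:
steam→water at 100 °C releases m L_v = 0.0179×2260000 = 40454
  condensed water 100 °C→T: 74.82(T − 100)
  original water: 4556.2(T − 29.6)
4631 T = 40454 + 7482.2 + 134864 = 182800
T ≈ 39.47 °C (< 100 °C, so full condensation is consistent).

T_f ≈ 39.5 °C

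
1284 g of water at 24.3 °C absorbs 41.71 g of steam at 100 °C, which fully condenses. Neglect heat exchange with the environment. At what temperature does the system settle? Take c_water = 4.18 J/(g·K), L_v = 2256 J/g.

T_f ≈ 43.7 °C

Net heat exchanged in the isolated system is zero:
steam→water at 100 °C releases m L_v = 41.71×2256 = 94098; condensed water 100 °C→T: 174.35(T − 100); water warms: 1284×4.18×(T − 24.3) = 5367.1(T − 24.3)
5541.5 T = 94098 + 17435 + 130421 = 241954
T ≈ 43.66 °C — below 100 °C, confirming all the steam condensed.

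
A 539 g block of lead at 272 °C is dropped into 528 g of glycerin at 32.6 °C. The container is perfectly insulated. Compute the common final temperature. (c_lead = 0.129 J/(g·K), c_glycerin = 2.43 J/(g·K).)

Heat lost by the lead equals heat gained by the glycerin:
539*0.129*(272 − T) = 528*2.43*(T − 32.6)
69.53(272 − T) = 1283(T − 32.6)
1352.6 T = 60740  ⇒  T ≈ 44.91 °C

T_f ≈ 44.9 °C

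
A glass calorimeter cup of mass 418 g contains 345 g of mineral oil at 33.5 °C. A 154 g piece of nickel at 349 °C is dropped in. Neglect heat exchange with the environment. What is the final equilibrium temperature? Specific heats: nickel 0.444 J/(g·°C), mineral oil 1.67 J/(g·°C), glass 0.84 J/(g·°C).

Net heat exchanged in the isolated system is zero:
154×0.444×(T − 349) + 345×1.67×(T − 33.5) + 418×0.84×(T − 33.5) = 0
68.38(T − 349) + 576.15(T − 33.5) + 351.12(T − 33.5) = 0
(68.38 + 576.15 + 351.12) T = 68.38×349 + 576.15×33.5 + 351.12×33.5
T = 54927 / 995.65 = 55.2 °C

T_f ≈ 55.2 °C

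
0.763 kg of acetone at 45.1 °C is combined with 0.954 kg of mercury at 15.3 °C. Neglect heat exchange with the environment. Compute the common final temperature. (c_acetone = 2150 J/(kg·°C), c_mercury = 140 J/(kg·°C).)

T_f ≈ 42.9 °C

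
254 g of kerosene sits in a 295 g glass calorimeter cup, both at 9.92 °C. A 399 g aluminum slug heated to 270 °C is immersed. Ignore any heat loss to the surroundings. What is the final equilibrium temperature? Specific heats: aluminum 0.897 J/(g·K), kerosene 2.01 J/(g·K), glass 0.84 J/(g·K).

Taking heat into each body as positive, Σ m c ΔT = 0:
399*0.897*(T − 270) + 254*2.01*(T − 9.92) + 295*0.84*(T − 9.92) = 0
357.9(T − 270) + 510.54(T − 9.92) + 247.8(T − 9.92) = 0
(357.9 + 510.54 + 247.8) T = 357.9*270 + 510.54*9.92 + 247.8*9.92
T = 104157 / 1116.2 = 93.3 °C

T_f ≈ 93.3 °C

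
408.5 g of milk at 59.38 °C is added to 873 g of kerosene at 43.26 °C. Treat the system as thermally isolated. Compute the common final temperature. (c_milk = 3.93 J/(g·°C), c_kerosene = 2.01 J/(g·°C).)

Set heat shed by the hot body equal to heat absorbed by the cold body:
408.5·3.93·(59.38 − T) = 873·2.01·(T − 43.26)
1605.4(59.38 − T) = 1754.7(T − 43.26)
3360.1 T = 171239  ⇒  T ≈ 50.96 °C

T_f ≈ 51.0 °C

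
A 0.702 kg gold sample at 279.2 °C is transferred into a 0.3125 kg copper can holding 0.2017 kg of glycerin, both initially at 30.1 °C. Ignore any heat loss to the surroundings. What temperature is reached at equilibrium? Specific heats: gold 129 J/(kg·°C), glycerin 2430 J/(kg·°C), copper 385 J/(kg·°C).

T_f ≈ 62.3 °C

Taking heat into each body as positive, Σ m c ΔT = 0:
0.702*129*(T − 279.2) + 0.2017*2430*(T − 30.1) + 0.3125*385*(T − 30.1) = 0
(90.56 + 490.13 + 120.31) T = 90.56*279.2 + 490.13*30.1 + 120.31*30.1
T ≈ 62.28 °C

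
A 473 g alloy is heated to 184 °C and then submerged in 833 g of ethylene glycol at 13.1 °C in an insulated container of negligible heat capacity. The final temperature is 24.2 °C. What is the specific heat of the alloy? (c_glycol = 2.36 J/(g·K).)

m_s c (T_s − T_f) = m_glycol c_glycol (T_f − T_0):
473·c·(184 − 24.2) = 833·2.36·(24.2 − 13.1)
75585 c = 21821  ⇒  c ≈ 0.2887 J/(g·K)

c ≈ 0.289 J/(g·K)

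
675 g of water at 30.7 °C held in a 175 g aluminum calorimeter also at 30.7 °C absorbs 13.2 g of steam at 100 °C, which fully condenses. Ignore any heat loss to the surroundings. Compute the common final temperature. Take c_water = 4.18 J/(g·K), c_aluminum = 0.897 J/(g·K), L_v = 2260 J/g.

T_f ≈ 41.8 °C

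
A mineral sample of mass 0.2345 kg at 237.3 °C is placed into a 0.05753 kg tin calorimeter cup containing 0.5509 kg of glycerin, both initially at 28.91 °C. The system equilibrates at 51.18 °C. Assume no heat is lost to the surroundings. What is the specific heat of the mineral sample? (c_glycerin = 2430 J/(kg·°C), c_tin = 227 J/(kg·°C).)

c ≈ 690 J/(kg·°C)

Taking heat into each body as positive, Σ m c ΔT = 0:
0.2345·c·(51.18 − 237.3) + 0.5509·2430·(51.18 − 28.91) + 0.05753·227·(51.18 − 28.91) = 0
-43.65 c = -30103
c = -30103/-43.65 ≈ 689.7 J/(kg·°C)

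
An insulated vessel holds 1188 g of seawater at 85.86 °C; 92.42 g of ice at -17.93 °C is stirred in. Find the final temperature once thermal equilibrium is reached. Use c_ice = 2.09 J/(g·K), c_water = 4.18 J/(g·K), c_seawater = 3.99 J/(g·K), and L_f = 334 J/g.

Net heat exchanged in the isolated system is zero:
ice -17.93→0 °C: 92.42·2.09·17.93 = 3463.3
  latent heat to melt: 92.42·334 = 30868
  meltwater 0→T: 92.42·4.18·T = 386.32 T
  seawater cools: 1188·3.99·(T − 85.86) = 4740.1(T − 85.86)
5126.4 T = 406987 − 34332 = 372655
T ≈ 72.69 °C — above 0 °C, consistent with complete melting.

T_f ≈ 72.7 °C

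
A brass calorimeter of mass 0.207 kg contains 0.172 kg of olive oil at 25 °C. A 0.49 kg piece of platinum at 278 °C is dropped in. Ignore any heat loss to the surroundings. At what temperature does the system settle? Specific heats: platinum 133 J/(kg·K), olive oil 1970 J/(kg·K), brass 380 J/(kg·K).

T_f ≈ 59.2 °C

Net heat exchanged in the isolated system is zero:
0.49*133*(T − 278) + 0.172*1970*(T − 25) + 0.207*380*(T − 25) = 0
65.17(T − 278) + 338.84(T − 25) + 78.66(T − 25) = 0
(65.17 + 338.84 + 78.66) T = 65.17*278 + 338.84*25 + 78.66*25
T = 28555/482.67 ≈ 59.16 °C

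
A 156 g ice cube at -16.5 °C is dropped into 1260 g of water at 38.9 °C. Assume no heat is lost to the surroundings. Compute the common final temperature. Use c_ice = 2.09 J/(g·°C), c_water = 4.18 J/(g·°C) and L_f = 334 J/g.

T_f ≈ 24.9 °C

Energy balance with sensible and latent terms:
warm ice to 0 °C: 156·2.09·(0 − (-16.5)) = 5379.7
  melt ice: 156·334 = 52104
  meltwater 0→T: 156·4.18·T = 652.08 T
  water cools: 1260·4.18·(T − 38.9) = 5266.8(T − 38.9)
5918.9 T = 204879 − 57484 = 147395
T ≈ 24.90 °C. Since T > 0 °C, the all-ice-melts assumption holds.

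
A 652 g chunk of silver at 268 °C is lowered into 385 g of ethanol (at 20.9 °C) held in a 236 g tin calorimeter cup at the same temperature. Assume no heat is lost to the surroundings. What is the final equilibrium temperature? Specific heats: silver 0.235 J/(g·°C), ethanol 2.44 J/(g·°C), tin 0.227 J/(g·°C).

Heat gained plus heat lost sum to zero:
652*0.235*(T − 268) + 385*2.44*(T − 20.9) + 236*0.227*(T − 20.9) = 0
153.22(T − 268) + 939.4(T − 20.9) + 53.57(T − 20.9) = 0
(153.22 + 939.4 + 53.57) T = 153.22*268 + 939.4*20.9 + 53.57*20.9
T = 61816/1146.2 ≈ 53.93 °C

T_f ≈ 53.9 °C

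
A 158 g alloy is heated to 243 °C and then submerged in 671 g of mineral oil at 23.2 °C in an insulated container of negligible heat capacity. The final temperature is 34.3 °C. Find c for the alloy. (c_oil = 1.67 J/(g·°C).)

c ≈ 0.377 J/(g·°C)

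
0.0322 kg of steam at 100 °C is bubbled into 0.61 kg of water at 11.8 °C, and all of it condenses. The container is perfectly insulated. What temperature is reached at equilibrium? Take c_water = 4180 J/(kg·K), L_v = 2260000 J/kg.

Setting the total heat transfer to zero:
condense steam: −0.0322·2260000 = −72772
  condensate cools 100→T: 0.0322·4180·(T − 100) = 134.6(T − 100)
  water warms: 0.61·4180·(T − 11.8) = 2549.8(T − 11.8)
2684.4 T = 72772 + 13460 + 30088 = 116319
T ≈ 43.33 °C — below 100 °C, confirming all the steam condensed.

T_f ≈ 43.3 °C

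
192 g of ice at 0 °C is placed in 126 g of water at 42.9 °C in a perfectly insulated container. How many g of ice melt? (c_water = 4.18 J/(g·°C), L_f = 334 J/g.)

Water can give up m c ΔT = 126×4.18×42.9 = 22595 J before reaching 0 °C.
Fully melting the ice requires m_ice L_f = 192×334 = 64128 J.
That's not enough to melt it all — equilibrium is at 0 °C with ice remaining.
m_melt = 22595 / L_f = 67.65 g.

m_melted ≈ 67.6 g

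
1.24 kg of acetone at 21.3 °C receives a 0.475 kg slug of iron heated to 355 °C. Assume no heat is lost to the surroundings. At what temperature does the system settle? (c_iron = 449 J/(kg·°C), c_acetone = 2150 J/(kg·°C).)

T_f ≈ 46.0 °C

Setting the total heat transfer to zero:
0.475×449×(T − 355) + 1.24×2150×(T − 21.3) = 0
213.27(T − 355) + 2666(T − 21.3) = 0
2879.3 T = 132498
T ≈ 46.02 °C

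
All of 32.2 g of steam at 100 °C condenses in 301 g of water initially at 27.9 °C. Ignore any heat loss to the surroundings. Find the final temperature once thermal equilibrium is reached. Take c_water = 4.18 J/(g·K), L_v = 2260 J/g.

T_f ≈ 87.1 °C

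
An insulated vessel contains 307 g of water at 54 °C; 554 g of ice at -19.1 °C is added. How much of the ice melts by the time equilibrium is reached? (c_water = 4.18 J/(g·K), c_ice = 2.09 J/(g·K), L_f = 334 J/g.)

Cooling the water to 0 °C releases 307·4.18·54 = 69296 J.
Of that, 554·2.09·19.1 = 22115 J goes to bring the ice to 0 °C, leaving 47181 J.
To melt every bit of ice: 554·334 = 185036 J.
That's not enough to melt it all — equilibrium is at 0 °C with ice remaining.
Mass melted = 47181/334 ≈ 141.3 g.

m_melted ≈ 141 g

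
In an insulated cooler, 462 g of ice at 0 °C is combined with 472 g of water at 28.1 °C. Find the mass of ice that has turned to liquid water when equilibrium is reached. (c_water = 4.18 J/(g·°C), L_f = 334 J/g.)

Heat available from the water dropping to 0 °C: 472×4.18×28.1 = 55440 J.
Fully melting the ice requires m_ice L_f = 462×334 = 154308 J.
That's not enough to melt it all — equilibrium is at 0 °C with ice remaining.
m_melted×334 = 55440  ⇒  m_melted ≈ 166 g.

m_melted ≈ 166 g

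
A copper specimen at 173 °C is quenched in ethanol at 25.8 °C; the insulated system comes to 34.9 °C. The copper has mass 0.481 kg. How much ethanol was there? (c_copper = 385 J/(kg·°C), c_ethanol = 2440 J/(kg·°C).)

m ≈ 1.15 kg

Heat lost by the copper = heat gained by the ethanol:
0.481·385·(173 − 34.9) = m·2440·(34.9 − 25.8)
22204 m = 25574  ⇒  m ≈ 1.152 kg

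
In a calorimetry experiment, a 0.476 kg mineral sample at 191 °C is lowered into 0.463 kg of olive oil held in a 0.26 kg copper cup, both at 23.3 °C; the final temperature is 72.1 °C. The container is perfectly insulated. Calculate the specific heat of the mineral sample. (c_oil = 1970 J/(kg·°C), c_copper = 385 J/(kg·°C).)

c ≈ 873 J/(kg·°C)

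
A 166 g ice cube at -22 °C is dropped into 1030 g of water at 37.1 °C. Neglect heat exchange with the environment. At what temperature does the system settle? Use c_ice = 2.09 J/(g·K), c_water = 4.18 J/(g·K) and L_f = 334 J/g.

Conservation of energy gives ΣQ = 0:
ice -22→0 °C: 166×2.09×22 = 7632.7; fusion: m_ice L_f = 166×334 = 55444; meltwater 0→T: 166×4.18×T = 693.88 T; water cools: 1030×4.18×(T − 37.1) = 4305.4(T − 37.1)
4999.3 T = 159730 − 63077 = 96654
T ≈ 19.33 °C — above 0 °C, consistent with complete melting.

T_f ≈ 19.3 °C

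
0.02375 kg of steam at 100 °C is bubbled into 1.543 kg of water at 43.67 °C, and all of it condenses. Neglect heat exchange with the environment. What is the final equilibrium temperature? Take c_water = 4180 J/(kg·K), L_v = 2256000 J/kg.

T_f ≈ 52.7 °C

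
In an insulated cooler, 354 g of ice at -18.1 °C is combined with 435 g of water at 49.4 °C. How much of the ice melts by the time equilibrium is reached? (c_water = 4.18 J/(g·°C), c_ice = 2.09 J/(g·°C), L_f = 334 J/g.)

m_melted ≈ 229 g

Heat available from the water dropping to 0 °C: 435·4.18·49.4 = 89824 J.
Warming the ice to 0 °C takes 354·2.09·18.1 = 13391 J, leaving 76433 J for melting.
Melting all 354 g of ice would need 354·334 = 118236 J.
That's not enough to melt it all — equilibrium is at 0 °C with ice remaining.
m_melt = 76433 / L_f = 228.8 g.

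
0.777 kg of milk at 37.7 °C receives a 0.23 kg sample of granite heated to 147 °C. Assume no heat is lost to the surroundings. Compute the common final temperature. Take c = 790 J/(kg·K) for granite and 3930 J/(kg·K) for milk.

T_f = Σ m_i c_i T_i / Σ m_i c_i:
T_f = (181.7×147 + 3053.6×37.7) / (181.7 + 3053.6)
    = 141831 / 3235.3 ≈ 43.84 °C

T_f ≈ 43.8 °C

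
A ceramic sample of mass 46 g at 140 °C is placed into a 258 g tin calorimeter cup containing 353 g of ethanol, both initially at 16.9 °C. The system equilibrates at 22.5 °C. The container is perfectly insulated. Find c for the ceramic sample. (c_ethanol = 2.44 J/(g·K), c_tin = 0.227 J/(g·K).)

c ≈ 0.953 J/(g·K)

Taking heat into each body as positive, Σ m c ΔT = 0:
46×c×(22.5 − 140) + 353×2.44×(22.5 − 16.9) + 258×0.227×(22.5 − 16.9) = 0
-5405 c = -5151.4
c = -5151.4/-5405 ≈ 0.9531 J/(g·K)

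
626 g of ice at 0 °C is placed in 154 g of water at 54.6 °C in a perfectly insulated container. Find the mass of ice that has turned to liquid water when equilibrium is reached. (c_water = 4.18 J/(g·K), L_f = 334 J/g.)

m_melted ≈ 105 g

Cooling the water to 0 °C releases 154·4.18·54.6 = 35147 J.
To melt every bit of ice: 626·334 = 209084 J.
35147 J < 209084 J, so only part of the ice melts and the system sits at 0 °C.
Mass melted = 35147/334 ≈ 105.2 g.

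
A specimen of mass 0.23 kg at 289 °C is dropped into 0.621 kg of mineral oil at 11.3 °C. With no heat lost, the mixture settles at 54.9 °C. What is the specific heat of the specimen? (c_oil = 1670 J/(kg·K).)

c ≈ 840 J/(kg·K)

Let T be the final temperature. ΣQ_i = 0:
0.23·c·(54.9 − 289) + 0.621·1670·(54.9 − 11.3) = 0
-53.84 c = -45216
c = -45216/-53.84 ≈ 839.8 J/(kg·K)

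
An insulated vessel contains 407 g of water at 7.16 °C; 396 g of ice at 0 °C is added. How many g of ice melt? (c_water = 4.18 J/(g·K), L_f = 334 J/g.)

m_melted ≈ 36.5 g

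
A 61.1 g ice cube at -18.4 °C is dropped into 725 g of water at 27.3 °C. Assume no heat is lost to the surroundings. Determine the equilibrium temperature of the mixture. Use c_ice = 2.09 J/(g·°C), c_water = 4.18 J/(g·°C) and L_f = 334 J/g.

T_f ≈ 18.3 °C

Taking heat into each body as positive, Σ m c ΔT = 0:
warm ice to 0 °C: 61.1×2.09×(0 − (-18.4)) = 2349.7; latent heat to melt: 61.1×334 = 20407; warm the meltwater: 255.4 T; water: 3030.5(T − 27.3)
3285.9 T = 82733 − 22757 = 59976
T ≈ 18.25 °C (positive, so assuming full melt was valid).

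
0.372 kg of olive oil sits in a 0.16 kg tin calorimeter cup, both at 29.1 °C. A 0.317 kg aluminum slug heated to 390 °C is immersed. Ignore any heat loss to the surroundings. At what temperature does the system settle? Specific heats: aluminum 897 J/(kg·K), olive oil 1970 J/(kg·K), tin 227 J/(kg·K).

T_f ≈ 126.5 °C

T_f = Σ m_i c_i T_i / Σ m_i c_i:
T_f = (284.35·390 + 732.84·29.1 + 36.32·29.1) / (284.35 + 732.84 + 36.32)
    = 133279 / 1053.5 ≈ 126.51 °C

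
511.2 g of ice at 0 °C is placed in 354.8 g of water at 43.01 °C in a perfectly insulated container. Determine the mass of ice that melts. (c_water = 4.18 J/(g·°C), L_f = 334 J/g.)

Water can give up m c ΔT = 354.8×4.18×43.01 = 63787 J before reaching 0 °C.
Melting all 511.2 g of ice would need 511.2×334 = 170741 J.
63787 J < 170741 J, so only part of the ice melts and the system sits at 0 °C.
m_melted×334 = 63787  ⇒  m_melted ≈ 191 g.

m_melted ≈ 191 g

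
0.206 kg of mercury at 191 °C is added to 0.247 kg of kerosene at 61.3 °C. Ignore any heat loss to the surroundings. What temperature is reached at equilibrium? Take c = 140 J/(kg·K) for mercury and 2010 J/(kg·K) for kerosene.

|Q_mercury| = |Q_kerosene|:
0.206×140×(191 − T) = 0.247×2010×(T − 61.3)
28.84(191 − T) = 496.47(T − 61.3)
525.31 T = 35942  ⇒  T ≈ 68.42 °C

T_f ≈ 68.4 °C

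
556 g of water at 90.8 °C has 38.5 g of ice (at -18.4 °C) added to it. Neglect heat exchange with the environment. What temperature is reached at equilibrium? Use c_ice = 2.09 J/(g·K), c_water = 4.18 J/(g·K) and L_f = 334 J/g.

Net heat exchanged in the isolated system is zero:
warm ice to 0 °C: 38.5×2.09×(0 − (-18.4)) = 1480.6; latent heat to melt: 38.5×334 = 12859; meltwater 0→T: 38.5×4.18×T = 160.93 T; water cools: 556×4.18×(T − 90.8) = 2324.1(T − 90.8)
2485 T = 211026 − 14340 = 196687
T ≈ 79.15 °C (positive, so assuming full melt was valid).

T_f ≈ 79.1 °C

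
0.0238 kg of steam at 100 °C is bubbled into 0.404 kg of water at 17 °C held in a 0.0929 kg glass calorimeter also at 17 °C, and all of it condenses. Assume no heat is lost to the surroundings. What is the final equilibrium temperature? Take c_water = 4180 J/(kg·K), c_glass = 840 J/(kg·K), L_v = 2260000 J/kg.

T_f ≈ 50.2 °C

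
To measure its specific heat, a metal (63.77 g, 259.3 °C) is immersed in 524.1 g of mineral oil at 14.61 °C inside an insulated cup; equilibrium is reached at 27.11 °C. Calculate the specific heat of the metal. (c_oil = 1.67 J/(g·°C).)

c ≈ 0.739 J/(g·°C)

Net heat exchanged in the isolated system is zero:
63.77·c·(27.11 − 259.3) + 524.1·1.67·(27.11 − 14.61) = 0
-14807 c = -10941
c = -10941/-14807 ≈ 0.7389 J/(g·°C)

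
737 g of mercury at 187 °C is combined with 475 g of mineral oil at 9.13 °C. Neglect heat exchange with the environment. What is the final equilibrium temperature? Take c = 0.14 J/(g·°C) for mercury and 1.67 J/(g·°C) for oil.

T_f ≈ 29.6 °C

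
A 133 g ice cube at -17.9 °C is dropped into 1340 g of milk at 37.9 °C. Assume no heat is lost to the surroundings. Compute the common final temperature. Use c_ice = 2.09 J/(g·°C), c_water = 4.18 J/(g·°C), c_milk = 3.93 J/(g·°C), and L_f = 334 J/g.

Taking heat into each body as positive, Σ m c ΔT = 0:
warm ice to 0 °C: 133×2.09×(0 − (-17.9)) = 4975.7
  melt ice: 133×334 = 44422
  warm the meltwater: 555.94 T
  milk cools: 1340×3.93×(T − 37.9) = 5266.2(T − 37.9)
5822.1 T = 199589 − 49398 = 150191
T ≈ 25.80 °C. Since T > 0 °C, the all-ice-melts assumption holds.

T_f ≈ 25.8 °C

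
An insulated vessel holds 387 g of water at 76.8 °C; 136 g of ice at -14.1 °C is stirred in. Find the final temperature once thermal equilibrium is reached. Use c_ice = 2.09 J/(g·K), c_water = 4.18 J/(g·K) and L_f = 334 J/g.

T_f ≈ 34.2 °C

Conservation of energy gives ΣQ = 0:
warm ice to 0 °C: 136×2.09×(0 − (-14.1)) = 4007.8; melt ice: 136×334 = 45424; warm the meltwater: 568.48 T; water: 1617.7(T − 76.8)
2186.1 T = 124236 − 49432 = 74805
T ≈ 34.22 °C (positive, so assuming full melt was valid).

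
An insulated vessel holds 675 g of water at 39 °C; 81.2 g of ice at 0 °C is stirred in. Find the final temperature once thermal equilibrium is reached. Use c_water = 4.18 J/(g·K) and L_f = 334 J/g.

T_f ≈ 26.2 °C

Conservation of energy gives ΣQ = 0:
fusion: m_ice L_f = 81.2×334 = 27121; meltwater 0→T: 81.2×4.18×T = 339.42 T; water cools: 675×4.18×(T − 39) = 2821.5(T − 39)
3160.9 T = 110038 − 27121 = 82918
T ≈ 26.23 °C — above 0 °C, consistent with complete melting.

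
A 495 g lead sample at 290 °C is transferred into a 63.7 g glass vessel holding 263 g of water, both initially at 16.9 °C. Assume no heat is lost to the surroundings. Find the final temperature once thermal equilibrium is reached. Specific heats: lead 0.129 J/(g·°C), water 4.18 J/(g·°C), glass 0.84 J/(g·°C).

Let T be the final temperature. ΣQ_i = 0:
495*0.129*(T − 290) + 263*4.18*(T − 16.9) + 63.7*0.84*(T − 16.9) = 0
63.86(T − 290) + 1099.3(T − 16.9) + 53.51(T − 16.9) = 0
1216.7 T = 38001
T = 38001 / 1216.7 = 31.2 °C

T_f ≈ 31.2 °C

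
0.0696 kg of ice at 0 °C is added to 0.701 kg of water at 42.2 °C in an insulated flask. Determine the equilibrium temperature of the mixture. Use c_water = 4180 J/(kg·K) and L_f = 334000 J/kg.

Let T be the final temperature. ΣQ_i = 0:
fusion: m_ice L_f = 0.0696×334000 = 23246; warm the meltwater: 290.93 T; water cools: 0.701×4180×(T − 42.2) = 2930.2(T − 42.2)
3221.1 T = 123654 − 23246 = 100407
T ≈ 31.17 °C — above 0 °C, consistent with complete melting.

T_f ≈ 31.2 °C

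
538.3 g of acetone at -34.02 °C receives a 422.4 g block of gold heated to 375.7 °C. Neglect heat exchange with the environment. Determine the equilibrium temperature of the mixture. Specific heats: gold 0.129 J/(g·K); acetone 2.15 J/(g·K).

Heat gained plus heat lost sum to zero:
422.4·0.129·(T − 375.7) + 538.3·2.15·(T − (-34.02)) = 0
(54.49 + 1157.3) T = 54.49·375.7 + 1157.3·(-34.02)
T = -18901/1211.8 ≈ -15.60 °C

T_f ≈ -15.6 °C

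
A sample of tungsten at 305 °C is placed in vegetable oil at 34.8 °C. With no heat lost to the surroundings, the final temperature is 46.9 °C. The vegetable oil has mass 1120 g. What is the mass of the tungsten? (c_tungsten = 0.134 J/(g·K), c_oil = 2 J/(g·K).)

Let T be the final temperature. ΣQ_i = 0:
m·0.134·(46.9 − 305) + 1120·2·(46.9 − 34.8) = 0
-34.59 m = -27104
m = -27104/-34.59 ≈ 783.7 g

m ≈ 784 g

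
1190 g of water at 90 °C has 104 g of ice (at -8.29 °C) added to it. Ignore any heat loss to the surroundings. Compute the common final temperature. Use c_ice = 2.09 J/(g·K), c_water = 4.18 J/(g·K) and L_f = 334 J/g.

T_f ≈ 76.0 °C

Setting the total heat transfer to zero:
ice -8.29→0 °C: 104·2.09·8.29 = 1801.9; fusion: m_ice L_f = 104·334 = 34736; meltwater 0→T: 104·4.18·T = 434.72 T; water: 4974.2(T − 90)
5408.9 T = 447678 − 36538 = 411140
T ≈ 76.01 °C — above 0 °C, consistent with complete melting.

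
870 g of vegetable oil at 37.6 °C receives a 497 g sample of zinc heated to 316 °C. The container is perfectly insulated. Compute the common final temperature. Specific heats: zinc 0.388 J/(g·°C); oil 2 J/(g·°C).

T_f ≈ 65.4 °C

Net heat exchanged in the isolated system is zero:
497×0.388×(T − 316) + 870×2×(T − 37.6) = 0
192.84(T − 316) + 1740(T − 37.6) = 0
1932.8 T = 126360
T = 126360 / 1932.8 = 65.4 °C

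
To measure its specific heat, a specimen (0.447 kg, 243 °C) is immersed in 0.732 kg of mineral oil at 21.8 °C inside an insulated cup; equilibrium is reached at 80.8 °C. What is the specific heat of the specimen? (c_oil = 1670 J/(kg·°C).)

c ≈ 995 J/(kg·°C)

Energy conservation, ΣQ = 0:
0.447×c×(80.8 − 243) + 0.732×1670×(80.8 − 21.8) = 0
-72.5 c = -72124
c = -72124/-72.5 ≈ 994.8 J/(kg·°C)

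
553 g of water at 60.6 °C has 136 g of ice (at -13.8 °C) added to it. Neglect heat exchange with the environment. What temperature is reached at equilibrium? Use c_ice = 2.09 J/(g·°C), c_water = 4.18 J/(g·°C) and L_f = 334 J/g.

T_f ≈ 31.5 °C

Energy balance with sensible and latent terms:
ice -13.8→0 °C: 136×2.09×13.8 = 3922.5
  melt ice: 136×334 = 45424
  meltwater 0→T: 136×4.18×T = 568.48 T
  water cools: 553×4.18×(T − 60.6) = 2311.5(T − 60.6)
2880 T = 140079 − 49347 = 90733
T ≈ 31.50 °C — above 0 °C, consistent with complete melting.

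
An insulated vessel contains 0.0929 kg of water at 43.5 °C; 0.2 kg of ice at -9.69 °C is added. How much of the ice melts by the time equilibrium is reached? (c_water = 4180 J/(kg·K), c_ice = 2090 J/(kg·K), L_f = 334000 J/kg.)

m_melted ≈ 0.0384 kg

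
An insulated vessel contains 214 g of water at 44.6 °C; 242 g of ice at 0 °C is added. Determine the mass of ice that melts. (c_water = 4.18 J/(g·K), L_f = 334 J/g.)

Heat available from the water dropping to 0 °C: 214·4.18·44.6 = 39896 J.
Melting all 242 g of ice would need 242·334 = 80828 J.
Since 39896 < 80828 J, not all the ice melts; equilibrium is at 0 °C.
m_melt = 39896 / L_f = 119.4 g.

m_melted ≈ 119 g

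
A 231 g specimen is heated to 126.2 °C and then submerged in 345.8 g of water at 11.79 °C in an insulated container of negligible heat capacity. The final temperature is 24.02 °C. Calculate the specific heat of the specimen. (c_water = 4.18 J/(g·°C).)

c ≈ 0.749 J/(g·°C)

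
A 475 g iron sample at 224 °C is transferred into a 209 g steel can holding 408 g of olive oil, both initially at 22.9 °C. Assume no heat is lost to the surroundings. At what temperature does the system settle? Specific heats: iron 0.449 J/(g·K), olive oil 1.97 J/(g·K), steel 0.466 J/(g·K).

T_f ≈ 61.4 °C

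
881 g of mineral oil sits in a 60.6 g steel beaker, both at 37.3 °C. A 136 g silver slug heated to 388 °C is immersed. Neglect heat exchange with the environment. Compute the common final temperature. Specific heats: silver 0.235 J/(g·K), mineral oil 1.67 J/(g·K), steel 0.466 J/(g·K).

T_f ≈ 44.6 °C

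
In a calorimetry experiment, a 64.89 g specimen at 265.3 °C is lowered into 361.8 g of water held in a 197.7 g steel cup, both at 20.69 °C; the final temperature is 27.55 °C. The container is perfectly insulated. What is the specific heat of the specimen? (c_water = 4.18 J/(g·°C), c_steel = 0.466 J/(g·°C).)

c ≈ 0.713 J/(g·°C)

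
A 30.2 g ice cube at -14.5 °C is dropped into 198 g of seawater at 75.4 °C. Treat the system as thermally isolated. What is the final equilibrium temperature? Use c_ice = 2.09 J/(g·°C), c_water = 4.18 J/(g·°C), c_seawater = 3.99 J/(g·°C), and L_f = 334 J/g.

T_f ≈ 53.0 °C

Heat gained plus heat lost sum to zero:
warm ice to 0 °C: 30.2×2.09×(0 − (-14.5)) = 915.21; melt ice: 30.2×334 = 10087; meltwater 0→T: 30.2×4.18×T = 126.24 T; seawater: 790.02(T − 75.4)
916.26 T = 59568 − 11002 = 48565
T ≈ 53.00 °C. Since T > 0 °C, the all-ice-melts assumption holds.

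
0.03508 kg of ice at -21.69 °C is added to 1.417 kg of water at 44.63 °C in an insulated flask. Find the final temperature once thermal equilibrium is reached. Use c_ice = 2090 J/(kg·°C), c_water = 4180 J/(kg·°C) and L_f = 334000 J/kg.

Heat gained plus heat lost sum to zero:
warm ice to 0 °C: 0.03508×2090×(0 − (-21.69)) = 1590.3; fusion: m_ice L_f = 0.03508×334000 = 11717; warm the meltwater: 146.63 T; water cools: 1.417×4180×(T − 44.63) = 5923.1(T − 44.63)
6069.7 T = 264346 − 13307 = 251039
T ≈ 41.36 °C (positive, so assuming full melt was valid).

T_f ≈ 41.4 °C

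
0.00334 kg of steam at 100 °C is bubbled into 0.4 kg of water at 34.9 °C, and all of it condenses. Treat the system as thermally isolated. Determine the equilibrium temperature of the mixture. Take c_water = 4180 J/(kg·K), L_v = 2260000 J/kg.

T_f ≈ 39.9 °C

Energy conservation, ΣQ = 0:
latent heat released on condensation: 0.00334×2260000 = 7548.4; condensate cools 100→T: 0.00334×4180×(T − 100) = 13.96(T − 100); water warms: 0.4×4180×(T − 34.9) = 1672(T − 34.9)
1686 T = 7548.4 + 1396.1 + 58353 = 67297
T ≈ 39.92 °C — below 100 °C, confirming all the steam condensed.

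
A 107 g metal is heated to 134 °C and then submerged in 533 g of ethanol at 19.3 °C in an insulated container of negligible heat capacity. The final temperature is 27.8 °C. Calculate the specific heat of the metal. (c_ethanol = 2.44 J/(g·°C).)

m_s c (T_s − T_f) = m_ethanol c_ethanol (T_f − T_0):
107×c×(134 − 27.8) = 533×2.44×(27.8 − 19.3)
11363 c = 11054  ⇒  c ≈ 0.9728 J/(g·°C)

c ≈ 0.973 J/(g·°C)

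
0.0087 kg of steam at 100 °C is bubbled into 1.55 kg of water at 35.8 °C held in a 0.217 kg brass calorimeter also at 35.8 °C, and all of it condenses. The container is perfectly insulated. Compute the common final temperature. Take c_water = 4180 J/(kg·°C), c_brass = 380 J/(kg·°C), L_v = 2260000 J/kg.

Taking heat into each body as positive, Σ m c ΔT = 0:
condense steam: −0.0087·2260000 = −19662
  condensed water 100 °C→T: 36.37(T − 100)
  water warms: 1.55·4180·(T − 35.8) = 6479(T − 35.8)
  cup: 82.46(T − 35.8)
6597.8 T = 19662 + 3636.6 + 234900 = 258199
T ≈ 39.13 °C — below 100 °C, confirming all the steam condensed.

T_f ≈ 39.1 °C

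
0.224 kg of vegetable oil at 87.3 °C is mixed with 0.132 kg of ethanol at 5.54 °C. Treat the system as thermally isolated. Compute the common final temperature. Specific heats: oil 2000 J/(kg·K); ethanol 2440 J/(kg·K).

T_f ≈ 53.1 °C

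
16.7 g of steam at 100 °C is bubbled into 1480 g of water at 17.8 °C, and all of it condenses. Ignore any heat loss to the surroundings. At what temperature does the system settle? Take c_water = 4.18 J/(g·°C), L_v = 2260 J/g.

T_f ≈ 24.7 °C

Heat gained plus heat lost sum to zero:
condense steam: −16.7·2260 = −37742
  condensate cools 100→T: 16.7·4.18·(T − 100) = 69.81(T − 100)
  original water: 6186.4(T − 17.8)
6256.2 T = 37742 + 6980.6 + 110118 = 154841
T ≈ 24.75 °C, under the boiling point, so the assumption holds.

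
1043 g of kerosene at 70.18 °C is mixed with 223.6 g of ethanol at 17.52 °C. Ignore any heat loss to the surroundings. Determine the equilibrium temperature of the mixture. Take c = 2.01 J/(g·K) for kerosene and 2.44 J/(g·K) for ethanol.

T_f ≈ 59.3 °C

|Q_kerosene| = |Q_ethanol|:
1043*2.01*(70.18 − T) = 223.6*2.44*(T − 17.52)
2096.4(70.18 − T) = 545.58(T − 17.52)
2642 T = 156686  ⇒  T ≈ 59.31 °C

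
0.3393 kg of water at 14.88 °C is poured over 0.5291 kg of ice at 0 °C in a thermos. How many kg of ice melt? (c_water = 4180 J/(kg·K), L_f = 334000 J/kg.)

Heat available from the water dropping to 0 °C: 0.3393×4180×14.88 = 21104 J.
Fully melting the ice requires m_ice L_f = 0.5291×334000 = 176719 J.
Since 21104 < 176719 J, not all the ice melts; equilibrium is at 0 °C.
Mass melted = 21104/334000 ≈ 0.06319 kg.

m_melted ≈ 0.0632 kg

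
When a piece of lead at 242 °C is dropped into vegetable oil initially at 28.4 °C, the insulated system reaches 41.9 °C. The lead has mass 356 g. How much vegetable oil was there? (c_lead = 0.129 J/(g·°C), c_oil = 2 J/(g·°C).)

|Q_lead| = |Q_oil|:
356×0.129×(242 − 41.9) = m×2×(41.9 − 28.4)
27 m = 9189.4  ⇒  m ≈ 340.3 g

m ≈ 340 g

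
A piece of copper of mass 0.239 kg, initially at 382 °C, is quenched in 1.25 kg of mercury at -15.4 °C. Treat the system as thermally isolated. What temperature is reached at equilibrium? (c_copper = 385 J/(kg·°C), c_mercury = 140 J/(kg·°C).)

T_f ≈ 121.5 °C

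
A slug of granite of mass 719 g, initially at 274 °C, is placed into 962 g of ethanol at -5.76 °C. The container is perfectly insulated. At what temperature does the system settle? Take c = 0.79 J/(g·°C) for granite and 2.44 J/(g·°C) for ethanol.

T_f ≈ 48.7 °C

Heat lost by the granite equals heat gained by the ethanol:
719·0.79·(274 − T) = 962·2.44·(T − (-5.76))
568.01(274 − T) = 2347.3(T − (-5.76))
2915.3 T = 142114  ⇒  T ≈ 48.75 °C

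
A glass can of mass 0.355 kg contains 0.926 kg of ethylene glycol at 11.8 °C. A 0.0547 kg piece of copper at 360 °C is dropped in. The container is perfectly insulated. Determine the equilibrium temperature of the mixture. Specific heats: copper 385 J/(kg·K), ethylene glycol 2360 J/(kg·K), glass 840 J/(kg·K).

T_f ≈ 14.7 °C

Setting the total heat transfer to zero:
0.0547*385*(T − 360) + 0.926*2360*(T − 11.8) + 0.355*840*(T − 11.8) = 0
(21.06 + 2185.4 + 298.2) T = 21.06*360 + 2185.4*11.8 + 298.2*11.8
T ≈ 14.73 °C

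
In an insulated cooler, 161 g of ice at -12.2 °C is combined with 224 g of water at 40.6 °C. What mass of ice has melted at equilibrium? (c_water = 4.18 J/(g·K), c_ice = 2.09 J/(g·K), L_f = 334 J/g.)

Heat available from the water dropping to 0 °C: 224·4.18·40.6 = 38015 J.
Warming the ice to 0 °C takes 161·2.09·12.2 = 4105.2 J, leaving 33909 J for melting.
To melt every bit of ice: 161·334 = 53774 J.
That's not enough to melt it all — equilibrium is at 0 °C with ice remaining.
Mass melted = 33909/334 ≈ 101.5 g.

m_melted ≈ 102 g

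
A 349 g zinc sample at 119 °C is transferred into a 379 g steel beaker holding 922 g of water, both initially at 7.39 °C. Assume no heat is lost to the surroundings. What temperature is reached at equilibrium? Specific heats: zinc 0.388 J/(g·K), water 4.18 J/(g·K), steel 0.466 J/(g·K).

Energy conservation, ΣQ = 0:
349·0.388·(T − 119) + 922·4.18·(T − 7.39) + 379·0.466·(T − 7.39) = 0
135.41(T − 119) + 3854(T − 7.39) + 176.61(T − 7.39) = 0
4166 T = 45900
T = 45900 / 4166 = 11 °C

T_f ≈ 11.0 °C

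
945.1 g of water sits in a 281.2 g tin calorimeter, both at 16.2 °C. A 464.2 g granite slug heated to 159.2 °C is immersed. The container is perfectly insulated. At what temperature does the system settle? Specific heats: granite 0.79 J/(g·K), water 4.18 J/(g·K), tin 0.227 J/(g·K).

Conservation of energy gives ΣQ = 0:
464.2·0.79·(T − 159.2) + 945.1·4.18·(T − 16.2) + 281.2·0.227·(T − 16.2) = 0
366.72(T − 159.2) + 3950.5(T − 16.2) + 63.83(T − 16.2) = 0
(366.72 + 3950.5 + 63.83) T = 366.72·159.2 + 3950.5·16.2 + 63.83·16.2
T = 123414/4381.1 ≈ 28.17 °C

T_f ≈ 28.2 °C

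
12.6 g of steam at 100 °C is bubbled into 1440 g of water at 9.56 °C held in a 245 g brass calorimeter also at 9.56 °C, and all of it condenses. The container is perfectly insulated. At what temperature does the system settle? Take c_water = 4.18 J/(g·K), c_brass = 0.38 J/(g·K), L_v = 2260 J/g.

Energy balance with sensible and latent terms:
condense steam: −12.6·2260 = −28476
  condensate cools 100→T: 12.6·4.18·(T − 100) = 52.67(T − 100)
  original water: 6019.2(T − 9.56)
  cup: 93.1(T − 9.56)
6165 T = 28476 + 5266.8 + 58434 = 92176
T ≈ 14.95 °C, under the boiling point, so the assumption holds.

T_f ≈ 15.0 °C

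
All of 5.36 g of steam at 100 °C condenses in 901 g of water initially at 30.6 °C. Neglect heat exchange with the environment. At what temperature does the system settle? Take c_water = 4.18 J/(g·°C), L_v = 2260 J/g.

Taking heat into each body as positive, Σ m c ΔT = 0:
steam→water at 100 °C releases m L_v = 5.36×2260 = 12114; condensed water 100 °C→T: 22.4(T − 100); original water: 3766.2(T − 30.6)
3788.6 T = 12114 + 2240.5 + 115245 = 129599
T ≈ 34.21 °C — below 100 °C, confirming all the steam condensed.

T_f ≈ 34.2 °C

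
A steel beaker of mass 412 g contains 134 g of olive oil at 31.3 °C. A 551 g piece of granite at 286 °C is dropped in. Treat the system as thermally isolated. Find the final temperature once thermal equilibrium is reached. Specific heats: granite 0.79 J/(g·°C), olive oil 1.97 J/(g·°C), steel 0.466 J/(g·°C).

T_f ≈ 155.7 °C

Net heat exchanged in the isolated system is zero:
551×0.79×(T − 286) + 134×1.97×(T − 31.3) + 412×0.466×(T − 31.3) = 0
435.29(T − 286) + 263.98(T − 31.3) + 191.99(T − 31.3) = 0
(435.29 + 263.98 + 191.99) T = 435.29×286 + 263.98×31.3 + 191.99×31.3
T = 138765 / 891.26 = 156 °C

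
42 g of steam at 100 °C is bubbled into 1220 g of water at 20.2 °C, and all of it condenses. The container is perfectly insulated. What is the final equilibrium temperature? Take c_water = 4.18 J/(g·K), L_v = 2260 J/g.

Taking heat into each body as positive, Σ m c ΔT = 0:
steam→water at 100 °C releases m L_v = 42·2260 = 94920; condensed water 100 °C→T: 175.56(T − 100); original water: 5099.6(T − 20.2)
5275.2 T = 94920 + 17556 + 103012 = 215488
T ≈ 40.85 °C — below 100 °C, confirming all the steam condensed.

T_f ≈ 40.8 °C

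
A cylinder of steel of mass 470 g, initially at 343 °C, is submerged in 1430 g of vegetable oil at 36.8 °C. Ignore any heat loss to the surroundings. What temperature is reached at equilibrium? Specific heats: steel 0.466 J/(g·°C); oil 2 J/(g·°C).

Heat lost by the steel equals heat gained by the oil:
470·0.466·(343 − T) = 1430·2·(T − 36.8)
219.02(343 − T) = 2860(T − 36.8)
3079 T = 180372  ⇒  T ≈ 58.58 °C

T_f ≈ 58.6 °C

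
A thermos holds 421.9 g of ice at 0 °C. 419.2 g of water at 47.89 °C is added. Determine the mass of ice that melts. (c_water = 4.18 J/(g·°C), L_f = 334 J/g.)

m_melted ≈ 251 g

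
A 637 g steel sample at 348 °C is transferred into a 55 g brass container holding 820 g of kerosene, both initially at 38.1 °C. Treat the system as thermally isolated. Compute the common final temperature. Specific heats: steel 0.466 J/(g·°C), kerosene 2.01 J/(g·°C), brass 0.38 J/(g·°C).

T_f ≈ 84.9 °C

Taking heat into each body as positive, Σ m c ΔT = 0:
637*0.466*(T − 348) + 820*2.01*(T − 38.1) + 55*0.38*(T − 38.1) = 0
296.84(T − 348) + 1648.2(T − 38.1) + 20.9(T − 38.1) = 0
1965.9 T = 166894
T ≈ 84.89 °C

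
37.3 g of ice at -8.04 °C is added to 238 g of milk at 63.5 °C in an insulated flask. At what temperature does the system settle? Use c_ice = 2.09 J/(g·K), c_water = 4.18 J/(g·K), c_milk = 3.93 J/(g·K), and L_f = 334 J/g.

T_f ≈ 42.4 °C

Energy balance with sensible and latent terms:
ice -8.04→0 °C: 37.3·2.09·8.04 = 626.77; melt ice: 37.3·334 = 12458; meltwater 0→T: 37.3·4.18·T = 155.91 T; milk cools: 238·3.93·(T − 63.5) = 935.34(T − 63.5)
1091.3 T = 59394 − 13085 = 46309
T ≈ 42.44 °C. Since T > 0 °C, the all-ice-melts assumption holds.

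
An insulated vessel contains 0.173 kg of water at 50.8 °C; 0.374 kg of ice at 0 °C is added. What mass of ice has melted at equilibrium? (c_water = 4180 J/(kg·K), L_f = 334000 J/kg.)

Cooling the water to 0 °C releases 0.173×4180×50.8 = 36736 J.
Fully melting the ice requires m_ice L_f = 0.374×334000 = 124916 J.
Since 36736 < 124916 J, not all the ice melts; equilibrium is at 0 °C.
m_melted×334000 = 36736  ⇒  m_melted ≈ 0.11 kg.

m_melted ≈ 0.11 kg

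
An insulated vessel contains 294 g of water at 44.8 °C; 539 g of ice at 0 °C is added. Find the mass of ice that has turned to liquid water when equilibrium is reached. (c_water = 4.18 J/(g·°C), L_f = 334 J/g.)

m_melted ≈ 165 g

Heat available from the water dropping to 0 °C: 294×4.18×44.8 = 55056 J.
Melting all 539 g of ice would need 539×334 = 180026 J.
Since 55056 < 180026 J, not all the ice melts; equilibrium is at 0 °C.
m_melt = 55056 / L_f = 164.8 g.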